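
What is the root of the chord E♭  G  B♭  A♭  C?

Ab

The distinct letter names are Eb, G, Bb, Ab, C. Arranged as a stack of thirds they read Ab–C–Eb–G–Bb, so Ab is the root (an Ab major ninth chord).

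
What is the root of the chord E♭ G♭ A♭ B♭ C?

Eb, Gb, Ab, Bb, C are the tones of an Ab dominant ninth chord (Ab–C–Eb–Gb–Bb), making Ab the root.

Ab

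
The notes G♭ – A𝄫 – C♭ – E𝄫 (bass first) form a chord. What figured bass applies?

4/2

The notes Gb, Abb, Cb, Ebb stack in thirds as Abb–Cb–Ebb–Gb — an Abb major seventh chord. The bass Gb is the seventh, so this is third inversion: figured 4/2.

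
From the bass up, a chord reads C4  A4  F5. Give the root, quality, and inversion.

F major, second inversion

Reducing to letter names: C, A, F. These stack in thirds as F–A–C — an F major triad.
With the fifth (C) in the bass, the chord is in second inversion (figured bass 6/4).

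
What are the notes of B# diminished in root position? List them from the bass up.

B#, D#, F#

Spelling B# diminished: B#–D#–F#. In root position the root is bass, giving B#, D#, F# from the bottom.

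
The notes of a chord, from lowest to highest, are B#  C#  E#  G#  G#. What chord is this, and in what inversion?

Reducing to letter names: B#, C#, E#, G#. These stack in thirds as C#–E#–G#–B# — a C# major seventh chord.
B# is the seventh of C# major seventh; seventh in the bass means third inversion (figured bass 4/2).

C# major seventh, third inversion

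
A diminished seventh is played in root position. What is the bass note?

The root of A diminished seventh (A–C–Eb–Gb) is A; that is the bass in root position.

A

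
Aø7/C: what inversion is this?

Aø7/C means A half-diminished seventh with C in the bass. C is the third of A half-diminished seventh (A–C–Eb–G), so this is first inversion.

first inversion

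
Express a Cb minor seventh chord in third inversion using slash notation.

Third inversion of Cb minor seventh has the seventh (Bbb) in the bass. As a slash chord: Cbm7/Bbb.

Cbm7/Bbb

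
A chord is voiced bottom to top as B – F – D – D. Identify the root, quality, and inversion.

The pitch classes B, F, D arrange in thirds as B–D–F: a B diminished triad.
B is the root of B diminished; root in the bass means root position (figured bass 5/3).

B diminished, root position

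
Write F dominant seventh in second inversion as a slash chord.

Second inversion of F dominant seventh has the fifth (C) in the bass. As a slash chord: F7/C.

F7/C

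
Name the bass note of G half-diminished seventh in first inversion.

Bb

In first inversion the third is lowest. For G half-diminished seventh (G–Bb–Db–F) that is Bb.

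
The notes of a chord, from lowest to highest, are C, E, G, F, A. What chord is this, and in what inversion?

The distinct note names are C, E, G, F, A. Stacked in thirds they read F–A–C–E–G, which is a major ninth chord on F.
With the fifth (C) in the bass, the chord is in second inversion.

F major ninth, second inversion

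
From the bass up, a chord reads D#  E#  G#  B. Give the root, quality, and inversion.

E# half-diminished seventh, third inversion

The distinct note names are D#, E#, G#, B. Stacked in thirds they read E#–G#–B–D#, which is a half-diminished seventh chord on E#.
D# is the seventh of E# half-diminished seventh; seventh in the bass means third inversion (figured bass 4/2).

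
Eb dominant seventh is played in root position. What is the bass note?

Eb

In root position the root is lowest. For Eb dominant seventh (Eb–G–Bb–Db) that is Eb.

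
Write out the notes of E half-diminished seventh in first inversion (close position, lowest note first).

G, Bb, D, E

The chord tones are E–G–Bb–D. With the third (G) lowest for first inversion: G, Bb, D, E.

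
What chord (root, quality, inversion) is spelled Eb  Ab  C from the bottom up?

The pitch classes Eb, Ab, C arrange in thirds as Ab–C–Eb: an Ab major triad.
The lowest note is Eb, the fifth of the chord, so this is second inversion (figured bass 6/4).

Ab major, second inversion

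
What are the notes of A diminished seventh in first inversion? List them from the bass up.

C, Eb, Gb, A

A diminished seventh is A–C–Eb–Gb. First inversion puts the third (C) in the bass, with the remaining tones above: C, Eb, Gb, A.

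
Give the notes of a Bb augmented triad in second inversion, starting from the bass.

F#, Bb, D

Spelling Bb augmented: Bb–D–F#. In second inversion the fifth is bass, giving F#, Bb, D from the bottom.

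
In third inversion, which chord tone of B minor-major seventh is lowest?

A#

The seventh of B minor-major seventh (B–D–F#–A#) is A#; that is the bass in third inversion.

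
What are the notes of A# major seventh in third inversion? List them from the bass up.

A# major seventh is A#–C##–E#–G##. Third inversion puts the seventh (G##) in the bass, with the remaining tones above: G##, A#, C##, E#.

G##, A#, C##, E#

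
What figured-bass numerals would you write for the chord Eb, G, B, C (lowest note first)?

6/5

The notes Eb, G, B, C stack in thirds as C–Eb–G–B — a C minor-major seventh chord. The bass Eb is the third, so this is first inversion: figured 6/5.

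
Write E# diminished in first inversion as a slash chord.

First inversion of E# diminished has the third (G#) in the bass. As a slash chord: E#dim/G#.

E#dim/G#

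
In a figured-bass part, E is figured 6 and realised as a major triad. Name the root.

C

The figures 6 mean the third of the chord is in the bass. If E is the third of a major triad, the root is C (chord tones C–E–G).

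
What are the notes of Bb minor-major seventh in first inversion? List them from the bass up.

Db, F, A, Bb

The chord tones are Bb–Db–F–A. With the third (Db) lowest for first inversion: Db, F, A, Bb.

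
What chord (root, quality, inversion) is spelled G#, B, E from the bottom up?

The distinct note names are G#, B, E. Stacked in thirds they read E–G#–B, which is a major triad on E.
The lowest note is G#, the third of the chord, so this is first inversion (figured bass 6).

E major, first inversion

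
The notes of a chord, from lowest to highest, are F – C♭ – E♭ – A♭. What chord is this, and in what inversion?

F half-diminished seventh, root position

The distinct note names are F, Cb, Eb, Ab. Stacked in thirds they read F–Ab–Cb–Eb, which is a half-diminished seventh chord on F.
The lowest note is F, the root of the chord, so this is root position (figured bass 7).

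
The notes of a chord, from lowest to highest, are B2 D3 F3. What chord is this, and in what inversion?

B diminished, root position

Reducing to letter names: B, D, F. These stack in thirds as B–D–F — a B diminished triad.
The lowest note is B, the root of the chord, so this is root position (figured bass 5/3).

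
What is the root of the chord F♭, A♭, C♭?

Fb

Fb, Ab, Cb are the tones of an Fb major triad (Fb–Ab–Cb), making Fb the root.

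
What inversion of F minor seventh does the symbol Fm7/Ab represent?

Fm7/Ab means F minor seventh with Ab in the bass. Ab is the third of F minor seventh (F–Ab–C–Eb), so this is first inversion.

first inversion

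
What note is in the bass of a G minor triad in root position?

The root of G minor (G–Bb–D) is G; that is the bass in root position.

G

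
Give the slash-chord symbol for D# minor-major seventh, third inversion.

Third inversion of D# minor-major seventh has the seventh (C##) in the bass. As a slash chord: D#m(maj7)/C##.

D#m(maj7)/C##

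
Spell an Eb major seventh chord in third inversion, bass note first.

Eb major seventh is Eb–G–Bb–D. Third inversion puts the seventh (D) in the bass, with the remaining tones above: D, Eb, G, Bb.

D, Eb, G, Bb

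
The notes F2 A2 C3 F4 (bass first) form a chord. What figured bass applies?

5/3

The notes F, A, C stack in thirds as F–A–C — an F major triad. The bass F is the root, so this is root position: figured 5/3.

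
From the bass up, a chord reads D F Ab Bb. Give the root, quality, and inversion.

Reducing to letter names: D, F, Ab, Bb. These stack in thirds as Bb–D–F–Ab — a Bb dominant seventh chord.
With the third (D) in the bass, the chord is in first inversion (figured bass 6/5).

Bb dominant seventh, first inversion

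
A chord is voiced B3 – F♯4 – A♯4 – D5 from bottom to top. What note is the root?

The distinct letter names are B, F#, A#, D. Arranged as a stack of thirds they read B–D–F#–A#, so B is the root (a B minor-major seventh chord).

B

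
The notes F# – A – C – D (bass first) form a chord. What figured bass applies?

The notes F#, A, C, D stack in thirds as D–F#–A–C — a D dominant seventh chord. The bass F# is the third, so this is first inversion: figured 6/5.

6/5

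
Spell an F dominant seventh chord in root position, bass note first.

F dominant seventh is F–A–C–Eb. Root position puts the root (F) in the bass, with the remaining tones above: F, A, C, Eb.

F, A, C, Eb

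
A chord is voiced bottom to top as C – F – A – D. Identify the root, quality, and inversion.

D minor seventh, third inversion

Reducing to letter names: C, F, A, D. These stack in thirds as D–F–A–C — a D minor seventh chord.
C is the seventh of D minor seventh; seventh in the bass means third inversion (figured bass 4/2).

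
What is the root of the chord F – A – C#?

F

F, A, C# are the tones of an F augmented triad (F–A–C#), making F the root.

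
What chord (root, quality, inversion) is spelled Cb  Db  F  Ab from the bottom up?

Db dominant seventh, third inversion

Reducing to letter names: Cb, Db, F, Ab. These stack in thirds as Db–F–Ab–Cb — a Db dominant seventh chord.
The lowest note is Cb, the seventh of the chord, so this is third inversion (figured bass 4/2).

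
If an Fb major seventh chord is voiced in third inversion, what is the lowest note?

Fb major seventh is Fb–Ab–Cb–Eb. Third inversion places the seventh in the bass: Eb.

Eb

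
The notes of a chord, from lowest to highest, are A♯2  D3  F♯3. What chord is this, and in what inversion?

The pitch classes A#, D, F# arrange in thirds as D–F#–A#: a D augmented triad.
With the fifth (A#) in the bass, the chord is in second inversion (figured bass 6/4).

D augmented, second inversion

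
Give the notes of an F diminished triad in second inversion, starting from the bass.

Spelling F diminished: F–Ab–Cb. In second inversion the fifth is bass, giving Cb, F, Ab from the bottom.

Cb, F, Ab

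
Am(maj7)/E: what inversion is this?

second inversion

Am(maj7)/E means A minor-major seventh with E in the bass. E is the fifth of A minor-major seventh (A–C–E–G#), so this is second inversion.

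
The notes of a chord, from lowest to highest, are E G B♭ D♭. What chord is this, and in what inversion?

E diminished seventh, root position

Reducing to letter names: E, G, Bb, Db. These stack in thirds as E–G–Bb–Db — an E diminished seventh chord.
The lowest note is E, the root of the chord, so this is root position (figured bass 7).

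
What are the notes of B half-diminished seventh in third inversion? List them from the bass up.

A, B, D, F

B half-diminished seventh is B–D–F–A. Third inversion puts the seventh (A) in the bass, with the remaining tones above: A, B, D, F.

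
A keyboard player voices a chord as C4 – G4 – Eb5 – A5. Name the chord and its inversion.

The pitch classes C, G, Eb, A arrange in thirds as A–C–Eb–G: an A half-diminished seventh chord.
The lowest note is C, the third of the chord, so this is first inversion (figured bass 6/5).

A half-diminished seventh, first inversion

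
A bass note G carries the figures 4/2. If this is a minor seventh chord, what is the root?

The figures 4/2 mean the seventh of the chord is in the bass. If G is the seventh of a minor seventh chord, the root is A (chord tones A–C–E–G).

A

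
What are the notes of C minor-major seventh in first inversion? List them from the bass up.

Eb, G, B, C

The chord tones are C–Eb–G–B. With the third (Eb) lowest for first inversion: Eb, G, B, C.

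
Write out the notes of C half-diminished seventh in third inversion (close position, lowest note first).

Bb, C, Eb, Gb

Spelling C half-diminished seventh: C–Eb–Gb–Bb. In third inversion the seventh is bass, giving Bb, C, Eb, Gb from the bottom.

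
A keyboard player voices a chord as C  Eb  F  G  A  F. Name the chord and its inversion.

F dominant ninth, second inversion

Reducing to letter names: C, Eb, F, G, A. These stack in thirds as F–A–C–Eb–G — an F dominant ninth chord.
With the fifth (C) in the bass, the chord is in second inversion.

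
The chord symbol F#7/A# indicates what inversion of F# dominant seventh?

first inversion

F#7/A# means F# dominant seventh with A# in the bass. A# is the third of F# dominant seventh (F#–A#–C#–E), so this is first inversion.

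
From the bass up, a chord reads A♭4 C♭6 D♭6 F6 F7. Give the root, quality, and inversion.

Db dominant seventh, second inversion

The distinct note names are Ab, Cb, Db, F. Stacked in thirds they read Db–F–Ab–Cb, which is a dominant seventh chord on Db.
With the fifth (Ab) in the bass, the chord is in second inversion (figured bass 4/3).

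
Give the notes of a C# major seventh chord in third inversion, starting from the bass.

B#, C#, E#, G#

Spelling C# major seventh: C#–E#–G#–B#. In third inversion the seventh is bass, giving B#, C#, E#, G# from the bottom.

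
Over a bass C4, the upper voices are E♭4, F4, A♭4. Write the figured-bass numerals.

4/3

The notes C, Eb, F, Ab stack in thirds as F–Ab–C–Eb — an F minor seventh chord. The bass C is the fifth, so this is second inversion: figured 4/3.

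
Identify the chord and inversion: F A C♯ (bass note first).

Reducing to letter names: F, A, C#. These stack in thirds as F–A–C# — an F augmented triad.
The lowest note is F, the root of the chord, so this is root position (figured bass 5/3).

F augmented, root position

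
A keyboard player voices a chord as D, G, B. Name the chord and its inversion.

The pitch classes D, G, B arrange in thirds as G–B–D: a G major triad.
The lowest note is D, the fifth of the chord, so this is second inversion (figured bass 6/4).

G major, second inversion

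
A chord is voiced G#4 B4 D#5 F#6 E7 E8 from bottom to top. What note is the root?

E

Reordering G#, B, D#, F#, E into stacked thirds gives E–G#–B–D#–F#; the bottom of that stack, E, is the root.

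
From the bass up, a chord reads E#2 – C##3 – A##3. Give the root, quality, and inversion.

A## diminished, second inversion

The distinct note names are E#, C##, A##. Stacked in thirds they read A##–C##–E#, which is a diminished triad on A##.
The lowest note is E#, the fifth of the chord, so this is second inversion (figured bass 6/4).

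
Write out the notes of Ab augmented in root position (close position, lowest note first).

Ab, C, E

The chord tones are Ab–C–E. With the root (Ab) lowest for root position: Ab, C, E.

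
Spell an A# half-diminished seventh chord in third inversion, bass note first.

A# half-diminished seventh is A#–C#–E–G#. Third inversion puts the seventh (G#) in the bass, with the remaining tones above: G#, A#, C#, E.

G#, A#, C#, E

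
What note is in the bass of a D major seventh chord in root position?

D major seventh is D–F#–A–C#. Root position places the root in the bass: D.

D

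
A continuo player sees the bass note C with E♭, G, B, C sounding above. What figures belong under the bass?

7

The notes C, Eb, G, B stack in thirds as C–Eb–G–B — a C minor-major seventh chord. The bass C is the root, so this is root position: figured 7.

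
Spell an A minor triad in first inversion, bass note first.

The chord tones are A–C–E. With the third (C) lowest for first inversion: C, E, A.

C, E, A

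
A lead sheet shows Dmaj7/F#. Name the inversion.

Dmaj7/F# means D major seventh with F# in the bass. F# is the third of D major seventh (D–F#–A–C#), so this is first inversion.

first inversion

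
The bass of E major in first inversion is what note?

G#

The third of E major (E–G#–B) is G#; that is the bass in first inversion.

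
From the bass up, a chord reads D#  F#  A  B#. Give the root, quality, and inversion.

Reducing to letter names: D#, F#, A, B#. These stack in thirds as B#–D#–F#–A — a B# diminished seventh chord.
D# is the third of B# diminished seventh; third in the bass means first inversion (figured bass 6/5).

B# diminished seventh, first inversion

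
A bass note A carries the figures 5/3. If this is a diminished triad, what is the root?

The figures 5/3 mean the root of the chord is in the bass. If A is the root of a diminished triad, the root is A (chord tones A–C–Eb).

A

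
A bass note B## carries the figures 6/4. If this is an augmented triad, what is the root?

The figures 6/4 mean the fifth of the chord is in the bass. If B## is the fifth of an augmented triad, the root is E# (chord tones E#–G##–B##).

E#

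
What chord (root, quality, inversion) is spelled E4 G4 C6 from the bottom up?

Reducing to letter names: E, G, C. These stack in thirds as C–E–G — a C major triad.
The lowest note is E, the third of the chord, so this is first inversion (figured bass 6).

C major, first inversion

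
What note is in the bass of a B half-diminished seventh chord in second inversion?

In second inversion the fifth is lowest. For B half-diminished seventh (B–D–F–A) that is F.

F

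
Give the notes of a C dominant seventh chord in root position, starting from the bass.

C, E, G, Bb

The chord tones are C–E–G–Bb. With the root (C) lowest for root position: C, E, G, Bb.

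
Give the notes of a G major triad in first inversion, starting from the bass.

The chord tones are G–B–D. With the third (B) lowest for first inversion: B, D, G.

B, D, G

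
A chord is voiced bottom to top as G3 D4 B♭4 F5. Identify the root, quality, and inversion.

G minor seventh, root position

The pitch classes G, D, Bb, F arrange in thirds as G–Bb–D–F: a G minor seventh chord.
With the root (G) in the bass, the chord is in root position (figured bass 7).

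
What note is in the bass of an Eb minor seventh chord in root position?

Eb

The root of Eb minor seventh (Eb–Gb–Bb–Db) is Eb; that is the bass in root position.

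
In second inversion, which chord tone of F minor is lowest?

C

F minor is F–Ab–C. Second inversion places the fifth in the bass: C.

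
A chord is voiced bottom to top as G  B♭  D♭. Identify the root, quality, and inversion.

G diminished, root position

Reducing to letter names: G, Bb, Db. These stack in thirds as G–Bb–Db — a G diminished triad.
With the root (G) in the bass, the chord is in root position (figured bass 5/3).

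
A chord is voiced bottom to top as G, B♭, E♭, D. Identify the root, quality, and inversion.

The distinct note names are G, Bb, Eb, D. Stacked in thirds they read Eb–G–Bb–D, which is a major seventh chord on Eb.
The lowest note is G, the third of the chord, so this is first inversion (figured bass 6/5).

Eb major seventh, first inversion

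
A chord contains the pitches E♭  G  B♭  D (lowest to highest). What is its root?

Eb

Eb, G, Bb, D are the tones of an Eb major seventh chord (Eb–G–Bb–D), making Eb the root.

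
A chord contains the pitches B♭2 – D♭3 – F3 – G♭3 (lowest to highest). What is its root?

Gb

The distinct letter names are Bb, Db, F, Gb. Arranged as a stack of thirds they read Gb–Bb–Db–F, so Gb is the root (a Gb major seventh chord).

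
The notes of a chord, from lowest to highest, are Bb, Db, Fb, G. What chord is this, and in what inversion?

The pitch classes Bb, Db, Fb, G arrange in thirds as G–Bb–Db–Fb: a G diminished seventh chord.
With the third (Bb) in the bass, the chord is in first inversion (figured bass 6/5).

G diminished seventh, first inversion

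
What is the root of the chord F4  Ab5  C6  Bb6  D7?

The distinct letter names are F, Ab, C, Bb, D. Arranged as a stack of thirds they read Bb–D–F–Ab–C, so Bb is the root (a Bb dominant ninth chord).

Bb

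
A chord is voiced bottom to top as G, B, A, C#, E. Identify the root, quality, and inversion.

The pitch classes G, B, A, C#, E arrange in thirds as A–C#–E–G–B: an A dominant ninth chord.
G is the seventh of A dominant ninth; seventh in the bass means third inversion.

A dominant ninth, third inversion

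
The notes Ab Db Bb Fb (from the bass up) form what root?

The distinct letter names are Ab, Db, Bb, Fb. Arranged as a stack of thirds they read Bb–Db–Fb–Ab, so Bb is the root (a Bb half-diminished seventh chord).

Bb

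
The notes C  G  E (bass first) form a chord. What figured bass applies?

The notes C, G, E stack in thirds as C–E–G — a C major triad. The bass C is the root, so this is root position: figured 5/3.

5/3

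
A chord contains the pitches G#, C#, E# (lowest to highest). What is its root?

C#

G#, C#, E# are the tones of a C# major triad (C#–E#–G#), making C# the root.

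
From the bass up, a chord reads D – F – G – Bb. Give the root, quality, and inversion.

G minor seventh, second inversion

The pitch classes D, F, G, Bb arrange in thirds as G–Bb–D–F: a G minor seventh chord.
D is the fifth of G minor seventh; fifth in the bass means second inversion (figured bass 4/3).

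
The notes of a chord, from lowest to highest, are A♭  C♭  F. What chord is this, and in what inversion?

F diminished, first inversion

The distinct note names are Ab, Cb, F. Stacked in thirds they read F–Ab–Cb, which is a diminished triad on F.
The lowest note is Ab, the third of the chord, so this is first inversion (figured bass 6).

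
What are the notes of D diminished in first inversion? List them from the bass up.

F, Ab, D

Spelling D diminished: D–F–Ab. In first inversion the third is bass, giving F, Ab, D from the bottom.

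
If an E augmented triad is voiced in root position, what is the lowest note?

In root position the root is lowest. For E augmented (E–G#–B#) that is E.

E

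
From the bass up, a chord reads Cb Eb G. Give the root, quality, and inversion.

The pitch classes Cb, Eb, G arrange in thirds as Cb–Eb–G: a Cb augmented triad.
Cb is the root of Cb augmented; root in the bass means root position (figured bass 5/3).

Cb augmented, root position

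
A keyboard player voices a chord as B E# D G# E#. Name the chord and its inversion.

E# diminished seventh, second inversion

The distinct note names are B, E#, D, G#. Stacked in thirds they read E#–G#–B–D, which is a diminished seventh chord on E#.
With the fifth (B) in the bass, the chord is in second inversion (figured bass 4/3).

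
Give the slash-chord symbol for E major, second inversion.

Second inversion of E major has the fifth (B) in the bass. As a slash chord: Emaj/B.

Emaj/B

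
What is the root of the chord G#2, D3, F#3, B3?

The distinct letter names are G#, D, F#, B. Arranged as a stack of thirds they read G#–B–D–F#, so G# is the root (a G# half-diminished seventh chord).

G#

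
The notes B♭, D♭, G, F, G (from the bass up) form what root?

Reordering Bb, Db, G, F into stacked thirds gives G–Bb–Db–F; the bottom of that stack, G, is the root.

G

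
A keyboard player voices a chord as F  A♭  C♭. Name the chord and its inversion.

The distinct note names are F, Ab, Cb. Stacked in thirds they read F–Ab–Cb, which is a diminished triad on F.
The lowest note is F, the root of the chord, so this is root position (figured bass 5/3).

F diminished, root position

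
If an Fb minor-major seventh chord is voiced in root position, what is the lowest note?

Fb minor-major seventh is Fb–Abb–Cb–Eb. Root position places the root in the bass: Fb.

Fb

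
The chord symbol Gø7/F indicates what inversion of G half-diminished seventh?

Gø7/F means G half-diminished seventh with F in the bass. F is the seventh of G half-diminished seventh (G–Bb–Db–F), so this is third inversion.

third inversion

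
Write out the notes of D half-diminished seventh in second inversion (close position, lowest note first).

Ab, C, D, F

Spelling D half-diminished seventh: D–F–Ab–C. In second inversion the fifth is bass, giving Ab, C, D, F from the bottom.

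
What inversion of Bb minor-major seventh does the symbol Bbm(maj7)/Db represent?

first inversion

Bbm(maj7)/Db means Bb minor-major seventh with Db in the bass. Db is the third of Bb minor-major seventh (Bb–Db–F–A), so this is first inversion.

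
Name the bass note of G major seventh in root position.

G

G major seventh is G–B–D–F#. Root position places the root in the bass: G.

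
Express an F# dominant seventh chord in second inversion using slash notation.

F#7/C#

Second inversion of F# dominant seventh has the fifth (C#) in the bass. As a slash chord: F#7/C#.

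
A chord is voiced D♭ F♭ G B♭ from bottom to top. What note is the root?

G

The distinct letter names are Db, Fb, G, Bb. Arranged as a stack of thirds they read G–Bb–Db–Fb, so G is the root (a G diminished seventh chord).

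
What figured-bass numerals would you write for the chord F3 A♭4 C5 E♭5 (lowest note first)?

7

The notes F, Ab, C, Eb stack in thirds as F–Ab–C–Eb — an F minor seventh chord. The bass F is the root, so this is root position: figured 7.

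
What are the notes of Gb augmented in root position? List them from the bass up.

Gb, Bb, D

The chord tones are Gb–Bb–D. With the root (Gb) lowest for root position: Gb, Bb, D.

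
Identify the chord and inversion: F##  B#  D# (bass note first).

Reducing to letter names: F##, B#, D#. These stack in thirds as B#–D#–F## — a B# minor triad.
With the fifth (F##) in the bass, the chord is in second inversion (figured bass 6/4).

B# minor, second inversion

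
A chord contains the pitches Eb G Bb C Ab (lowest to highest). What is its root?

Reordering Eb, G, Bb, C, Ab into stacked thirds gives Ab–C–Eb–G–Bb; the bottom of that stack, Ab, is the root.

Ab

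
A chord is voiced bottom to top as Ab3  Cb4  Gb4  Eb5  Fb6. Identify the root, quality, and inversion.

Fb major ninth, first inversion

The pitch classes Ab, Cb, Gb, Eb, Fb arrange in thirds as Fb–Ab–Cb–Eb–Gb: an Fb major ninth chord.
The lowest note is Ab, the third of the chord, so this is first inversion.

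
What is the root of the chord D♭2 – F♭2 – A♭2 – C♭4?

The distinct letter names are Db, Fb, Ab, Cb. Arranged as a stack of thirds they read Db–Fb–Ab–Cb, so Db is the root (a Db minor seventh chord).

Db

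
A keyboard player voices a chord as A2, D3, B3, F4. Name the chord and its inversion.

B half-diminished seventh, third inversion

Reducing to letter names: A, D, B, F. These stack in thirds as B–D–F–A — a B half-diminished seventh chord.
A is the seventh of B half-diminished seventh; seventh in the bass means third inversion (figured bass 4/2).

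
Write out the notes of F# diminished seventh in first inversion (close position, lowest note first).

A, C, Eb, F#

F# diminished seventh is F#–A–C–Eb. First inversion puts the third (A) in the bass, with the remaining tones above: A, C, Eb, F#.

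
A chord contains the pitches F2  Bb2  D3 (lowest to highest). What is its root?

F, Bb, D are the tones of a Bb major triad (Bb–D–F), making Bb the root.

Bb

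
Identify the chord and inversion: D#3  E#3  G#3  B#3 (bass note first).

E# minor seventh, third inversion

Reducing to letter names: D#, E#, G#, B#. These stack in thirds as E#–G#–B#–D# — an E# minor seventh chord.
The lowest note is D#, the seventh of the chord, so this is third inversion (figured bass 4/2).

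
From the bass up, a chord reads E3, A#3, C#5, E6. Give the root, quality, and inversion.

A# diminished, second inversion

The pitch classes E, A#, C# arrange in thirds as A#–C#–E: an A# diminished triad.
With the fifth (E) in the bass, the chord is in second inversion (figured bass 6/4).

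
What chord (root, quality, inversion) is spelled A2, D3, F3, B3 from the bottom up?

B half-diminished seventh, third inversion

Reducing to letter names: A, D, F, B. These stack in thirds as B–D–F–A — a B half-diminished seventh chord.
A is the seventh of B half-diminished seventh; seventh in the bass means third inversion (figured bass 4/2).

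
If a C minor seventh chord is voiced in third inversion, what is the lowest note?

In third inversion the seventh is lowest. For C minor seventh (C–Eb–G–Bb) that is Bb.

Bb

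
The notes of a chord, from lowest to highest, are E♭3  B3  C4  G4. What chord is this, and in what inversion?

The pitch classes Eb, B, C, G arrange in thirds as C–Eb–G–B: a C minor-major seventh chord.
Eb is the third of C minor-major seventh; third in the bass means first inversion (figured bass 6/5).

C minor-major seventh, first inversion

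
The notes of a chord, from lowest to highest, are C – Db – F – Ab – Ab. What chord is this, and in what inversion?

Db major seventh, third inversion

Reducing to letter names: C, Db, F, Ab. These stack in thirds as Db–F–Ab–C — a Db major seventh chord.
The lowest note is C, the seventh of the chord, so this is third inversion (figured bass 4/2).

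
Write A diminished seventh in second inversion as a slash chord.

Second inversion of A diminished seventh has the fifth (Eb) in the bass. As a slash chord: Adim7/Eb.

Adim7/Eb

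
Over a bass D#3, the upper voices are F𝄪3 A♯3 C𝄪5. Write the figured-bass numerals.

The notes D#, F##, A#, C## stack in thirds as D#–F##–A#–C## — a D# major seventh chord. The bass D# is the root, so this is root position: figured 7.

7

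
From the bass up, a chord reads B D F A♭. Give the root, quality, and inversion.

B diminished seventh, root position

The distinct note names are B, D, F, Ab. Stacked in thirds they read B–D–F–Ab, which is a diminished seventh chord on B.
B is the root of B diminished seventh; root in the bass means root position (figured bass 7).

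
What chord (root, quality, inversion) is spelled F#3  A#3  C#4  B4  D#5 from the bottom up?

B major ninth, second inversion

The distinct note names are F#, A#, C#, B, D#. Stacked in thirds they read B–D#–F#–A#–C#, which is a major ninth chord on B.
With the fifth (F#) in the bass, the chord is in second inversion.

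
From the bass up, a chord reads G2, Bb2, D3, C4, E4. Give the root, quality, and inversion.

C dominant ninth, second inversion

The distinct note names are G, Bb, D, C, E. Stacked in thirds they read C–E–G–Bb–D, which is a dominant ninth chord on C.
The lowest note is G, the fifth of the chord, so this is second inversion.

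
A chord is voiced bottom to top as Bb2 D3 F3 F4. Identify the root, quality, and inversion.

Bb major, root position

The distinct note names are Bb, D, F. Stacked in thirds they read Bb–D–F, which is a major triad on Bb.
The lowest note is Bb, the root of the chord, so this is root position (figured bass 5/3).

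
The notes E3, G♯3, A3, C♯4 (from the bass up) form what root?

The distinct letter names are E, G#, A, C#. Arranged as a stack of thirds they read A–C#–E–G#, so A is the root (an A major seventh chord).

A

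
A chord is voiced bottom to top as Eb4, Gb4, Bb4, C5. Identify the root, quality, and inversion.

C half-diminished seventh, first inversion

The pitch classes Eb, Gb, Bb, C arrange in thirds as C–Eb–Gb–Bb: a C half-diminished seventh chord.
Eb is the third of C half-diminished seventh; third in the bass means first inversion (figured bass 6/5).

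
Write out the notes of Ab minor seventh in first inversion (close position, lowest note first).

Cb, Eb, Gb, Ab

The chord tones are Ab–Cb–Eb–Gb. With the third (Cb) lowest for first inversion: Cb, Eb, Gb, Ab.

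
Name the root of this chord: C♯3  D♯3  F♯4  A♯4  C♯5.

D#

C#, D#, F#, A# are the tones of a D# minor seventh chord (D#–F#–A#–C#), making D# the root.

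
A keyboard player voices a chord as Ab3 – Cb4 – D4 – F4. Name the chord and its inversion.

D diminished seventh, second inversion

The distinct note names are Ab, Cb, D, F. Stacked in thirds they read D–F–Ab–Cb, which is a diminished seventh chord on D.
The lowest note is Ab, the fifth of the chord, so this is second inversion (figured bass 4/3).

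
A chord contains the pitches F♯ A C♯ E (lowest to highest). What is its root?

F#, A, C#, E are the tones of an F# minor seventh chord (F#–A–C#–E), making F# the root.

F#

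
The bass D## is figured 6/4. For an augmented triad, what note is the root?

The figures 6/4 mean the fifth of the chord is in the bass. If D## is the fifth of an augmented triad, the root is G# (chord tones G#–B#–D##).

G#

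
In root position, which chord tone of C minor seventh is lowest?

The root of C minor seventh (C–Eb–G–Bb) is C; that is the bass in root position.

C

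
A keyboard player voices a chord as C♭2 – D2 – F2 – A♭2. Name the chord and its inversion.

The distinct note names are Cb, D, F, Ab. Stacked in thirds they read D–F–Ab–Cb, which is a diminished seventh chord on D.
With the seventh (Cb) in the bass, the chord is in third inversion (figured bass 4/2).

D diminished seventh, third inversion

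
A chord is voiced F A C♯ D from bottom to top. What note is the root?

D

Reordering F, A, C#, D into stacked thirds gives D–F–A–C#; the bottom of that stack, D, is the root.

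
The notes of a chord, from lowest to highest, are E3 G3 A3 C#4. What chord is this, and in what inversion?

A dominant seventh, second inversion

The distinct note names are E, G, A, C#. Stacked in thirds they read A–C#–E–G, which is a dominant seventh chord on A.
With the fifth (E) in the bass, the chord is in second inversion (figured bass 4/3).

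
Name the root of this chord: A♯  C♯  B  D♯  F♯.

The distinct letter names are A#, C#, B, D#, F#. Arranged as a stack of thirds they read B–D#–F#–A#–C#, so B is the root (a B major ninth chord).

B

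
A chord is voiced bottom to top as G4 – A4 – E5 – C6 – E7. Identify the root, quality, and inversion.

A minor seventh, third inversion

The pitch classes G, A, E, C arrange in thirds as A–C–E–G: an A minor seventh chord.
G is the seventh of A minor seventh; seventh in the bass means third inversion (figured bass 4/2).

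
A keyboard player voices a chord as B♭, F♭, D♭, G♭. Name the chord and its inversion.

The distinct note names are Bb, Fb, Db, Gb. Stacked in thirds they read Gb–Bb–Db–Fb, which is a dominant seventh chord on Gb.
Bb is the third of Gb dominant seventh; third in the bass means first inversion (figured bass 6/5).

Gb dominant seventh, first inversion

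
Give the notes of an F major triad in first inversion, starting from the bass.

A, C, F

F major is F–A–C. First inversion puts the third (A) in the bass, with the remaining tones above: A, C, F.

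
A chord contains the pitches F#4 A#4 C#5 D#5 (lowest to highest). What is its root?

D#

Reordering F#, A#, C#, D# into stacked thirds gives D#–F#–A#–C#; the bottom of that stack, D#, is the root.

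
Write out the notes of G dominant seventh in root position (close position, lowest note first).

G, B, D, F

G dominant seventh is G–B–D–F. Root position puts the root (G) in the bass, with the remaining tones above: G, B, D, F.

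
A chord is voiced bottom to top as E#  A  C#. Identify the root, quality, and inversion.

The pitch classes E#, A, C# arrange in thirds as A–C#–E#: an A augmented triad.
The lowest note is E#, the fifth of the chord, so this is second inversion (figured bass 6/4).

A augmented, second inversion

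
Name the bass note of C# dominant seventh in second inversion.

G#

In second inversion the fifth is lowest. For C# dominant seventh (C#–E#–G#–B) that is G#.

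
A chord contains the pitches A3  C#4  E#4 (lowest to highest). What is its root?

A

Reordering A, C#, E# into stacked thirds gives A–C#–E#; the bottom of that stack, A, is the root.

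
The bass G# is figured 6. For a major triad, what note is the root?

E

The figures 6 mean the third of the chord is in the bass. If G# is the third of a major triad, the root is E (chord tones E–G#–B).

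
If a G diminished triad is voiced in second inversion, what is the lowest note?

G diminished is G–Bb–Db. Second inversion places the fifth in the bass: Db.

Db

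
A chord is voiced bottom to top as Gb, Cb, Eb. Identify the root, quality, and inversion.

Cb major, second inversion

The distinct note names are Gb, Cb, Eb. Stacked in thirds they read Cb–Eb–Gb, which is a major triad on Cb.
Gb is the fifth of Cb major; fifth in the bass means second inversion (figured bass 6/4).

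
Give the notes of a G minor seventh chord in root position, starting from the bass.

G, Bb, D, F

G minor seventh is G–Bb–D–F. Root position puts the root (G) in the bass, with the remaining tones above: G, Bb, D, F.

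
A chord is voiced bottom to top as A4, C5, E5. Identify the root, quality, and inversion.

A minor, root position

The distinct note names are A, C, E. Stacked in thirds they read A–C–E, which is a minor triad on A.
A is the root of A minor; root in the bass means root position (figured bass 5/3).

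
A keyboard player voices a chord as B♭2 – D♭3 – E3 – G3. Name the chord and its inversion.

E diminished seventh, second inversion

The pitch classes Bb, Db, E, G arrange in thirds as E–G–Bb–Db: an E diminished seventh chord.
With the fifth (Bb) in the bass, the chord is in second inversion (figured bass 4/3).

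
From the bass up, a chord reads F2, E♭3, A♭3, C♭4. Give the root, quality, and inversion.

The distinct note names are F, Eb, Ab, Cb. Stacked in thirds they read F–Ab–Cb–Eb, which is a half-diminished seventh chord on F.
F is the root of F half-diminished seventh; root in the bass means root position (figured bass 7).

F half-diminished seventh, root position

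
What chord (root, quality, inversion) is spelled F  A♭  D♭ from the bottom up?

Reducing to letter names: F, Ab, Db. These stack in thirds as Db–F–Ab — a Db major triad.
With the third (F) in the bass, the chord is in first inversion (figured bass 6).

Db major, first inversion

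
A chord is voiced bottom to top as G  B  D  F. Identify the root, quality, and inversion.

G dominant seventh, root position

The distinct note names are G, B, D, F. Stacked in thirds they read G–B–D–F, which is a dominant seventh chord on G.
The lowest note is G, the root of the chord, so this is root position (figured bass 7).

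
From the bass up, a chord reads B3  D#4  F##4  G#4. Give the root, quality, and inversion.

G# minor-major seventh, first inversion

The distinct note names are B, D#, F##, G#. Stacked in thirds they read G#–B–D#–F##, which is a minor-major seventh chord on G#.
B is the third of G# minor-major seventh; third in the bass means first inversion (figured bass 6/5).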